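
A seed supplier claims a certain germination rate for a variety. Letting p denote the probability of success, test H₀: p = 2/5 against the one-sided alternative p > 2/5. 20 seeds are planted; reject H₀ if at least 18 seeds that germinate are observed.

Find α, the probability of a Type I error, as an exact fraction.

480772096/95367431640625

Under H₀, K ~ Binomial(20, 2/5), and α = P(K ≥ 18).
Summing C(20,j)(2/5)^j(3/5)^{20−j} for j = 18,…,20 gives 480772096/95367431640625.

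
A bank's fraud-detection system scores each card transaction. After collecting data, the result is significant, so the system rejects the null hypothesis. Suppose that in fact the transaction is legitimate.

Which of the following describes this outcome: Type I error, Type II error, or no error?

The conventional null hypothesis here is that the transaction is legitimate.
H₀ was rejected, but H₀ is actually true.
Rejecting a true null hypothesis is a Type I error (false positive).

Type I error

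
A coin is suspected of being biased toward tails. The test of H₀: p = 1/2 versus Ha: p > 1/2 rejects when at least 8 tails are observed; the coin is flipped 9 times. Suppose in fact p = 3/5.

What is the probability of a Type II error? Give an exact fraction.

A Type II error is failing to reject when Ha holds: with p = 3/5, β = P(S ≤ 7).
Equivalently, β = 1 − P(S ≥ 8) = 1815344/1953125.

1815344/1953125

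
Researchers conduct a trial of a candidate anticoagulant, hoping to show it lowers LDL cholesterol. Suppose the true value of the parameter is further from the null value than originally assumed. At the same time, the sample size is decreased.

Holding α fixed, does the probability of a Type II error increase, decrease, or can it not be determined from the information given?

The first change alone would make β decrease; the second alone would make β increase. Which effect dominates depends on the magnitudes, which are not given.

Cannot be determined from the information given.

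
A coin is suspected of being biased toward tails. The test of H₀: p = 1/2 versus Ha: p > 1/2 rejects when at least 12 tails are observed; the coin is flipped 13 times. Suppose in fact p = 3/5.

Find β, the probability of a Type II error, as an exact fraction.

β = P(fail to reject H₀ | Ha true) = P(X ≤ 11 | p = 3/5), X ~ Binomial(13, 3/5).
Adding the binomial probabilities P(X=0)+…+P(X=11) at p = 3/5 gives 1205291336/1220703125.

1205291336/1220703125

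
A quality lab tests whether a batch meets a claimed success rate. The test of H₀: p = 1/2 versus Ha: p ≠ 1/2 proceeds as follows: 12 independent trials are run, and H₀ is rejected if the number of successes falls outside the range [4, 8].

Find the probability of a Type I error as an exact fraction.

299/2048

α = P(X ≤ 3 or X ≥ 9 | p = 1/2), X ~ Binomial(12, 1/2).
By symmetry, α = 2·P(X ≤ 3) = 2·(1 + 12 + 66 + 220)/4096 = 598/4096 = 299/2048.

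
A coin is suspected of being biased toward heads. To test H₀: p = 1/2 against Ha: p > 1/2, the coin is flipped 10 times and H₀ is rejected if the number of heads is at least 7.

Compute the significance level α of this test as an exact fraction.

11/64

The Type I error probability is α = P(X ≥ 7) computed under H₀, where X ~ Binomial(10, 1/2).
Summing the upper tail: (120 + 45 + 10 + 1) / 2^10 = 176/1024 = 11/64.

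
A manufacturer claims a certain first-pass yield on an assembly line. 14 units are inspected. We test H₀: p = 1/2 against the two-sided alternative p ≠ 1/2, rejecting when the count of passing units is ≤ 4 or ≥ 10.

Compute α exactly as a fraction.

1471/8192

α = P(S ≤ 4 or S ≥ 10 | p = 1/2), S ~ Binomial(14, 1/2).
The two tails are symmetric, so α = 2·(1 + 14 + 91 + 364 + 1001)/2^14 = 2942/16384 = 1471/8192.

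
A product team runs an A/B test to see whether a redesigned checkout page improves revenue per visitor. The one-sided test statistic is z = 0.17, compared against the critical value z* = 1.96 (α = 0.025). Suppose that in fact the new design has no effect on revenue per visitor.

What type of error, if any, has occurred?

The conventional null hypothesis is that the new design has no effect on revenue per visitor.
Since z = 0.17 ≤ z* = 1.96, H₀ is not rejected.
H₀ is true (actually the new design has no effect on revenue per visitor).
The decision matches the true state — no error.

No error (correct decision).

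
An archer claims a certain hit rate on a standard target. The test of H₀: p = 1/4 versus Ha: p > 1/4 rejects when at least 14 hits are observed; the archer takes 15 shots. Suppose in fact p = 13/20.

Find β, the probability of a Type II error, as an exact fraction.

16151694793243741949/16384000000000000000

A Type II error is failing to reject when Ha holds: with p = 13/20, β = P(X ≤ 13).
Equivalently, β = 1 − P(X ≥ 14) = 16151694793243741949/16384000000000000000.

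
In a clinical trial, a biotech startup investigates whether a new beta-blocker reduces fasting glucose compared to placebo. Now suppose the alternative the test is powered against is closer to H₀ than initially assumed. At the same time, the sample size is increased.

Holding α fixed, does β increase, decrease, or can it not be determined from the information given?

Cannot be determined from the information given.

The first change alone would make β increase; the second alone would make β decrease. Which effect dominates depends on the magnitudes, which are not given.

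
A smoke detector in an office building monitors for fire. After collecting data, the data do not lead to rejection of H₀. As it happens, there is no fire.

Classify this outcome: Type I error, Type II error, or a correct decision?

The conventional null hypothesis here is that there is no fire.
The test retained a true H₀ — the decision matches the true state.

Neither — the decision is correct.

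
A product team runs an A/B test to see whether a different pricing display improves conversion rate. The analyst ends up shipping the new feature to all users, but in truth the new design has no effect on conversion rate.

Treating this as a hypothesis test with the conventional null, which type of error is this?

Type I error

The null hypothesis here is that the new design has no effect on conversion rate.
'Shipping the new feature to all users' corresponds to rejecting H₀.
H₀ was rejected but H₀ is true — a Type I error (false positive).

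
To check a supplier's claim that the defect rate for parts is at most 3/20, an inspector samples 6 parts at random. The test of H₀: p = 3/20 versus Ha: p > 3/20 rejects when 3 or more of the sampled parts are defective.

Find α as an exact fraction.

Under H₀, Y ~ Binomial(6, 3/20); the Type I error rate is P(Y ≥ 3).
Via the complement, α = 1 − Σ_{j=0}^{2} C(6,j)(3/20)^j(17/20)^{6-j} = 302967/6400000.

302967/6400000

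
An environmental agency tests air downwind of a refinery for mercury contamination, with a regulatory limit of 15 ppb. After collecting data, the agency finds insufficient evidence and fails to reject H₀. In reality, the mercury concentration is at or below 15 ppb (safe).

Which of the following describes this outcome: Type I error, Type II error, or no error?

No error (correct decision).

The conventional null hypothesis here is that the mercury concentration is at or below 15 ppb (safe).
The test retained a true H₀ — the decision matches the true state.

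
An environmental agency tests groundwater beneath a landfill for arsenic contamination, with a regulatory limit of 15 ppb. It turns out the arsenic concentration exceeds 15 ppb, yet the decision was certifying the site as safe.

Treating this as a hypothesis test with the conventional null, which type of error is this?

The null hypothesis here is that the arsenic concentration is at or below 15 ppb (safe).
'Certifying the site as safe' corresponds to failing to reject H₀.
H₀ was not rejected but H₀ is false — a Type II error (false negative).

Type II error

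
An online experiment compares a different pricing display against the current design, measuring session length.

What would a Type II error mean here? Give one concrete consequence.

With the conventional null hypothesis that the new design has no effect on session length:
A Type II error is failing to reject H₀ when H₀ is false.
Here that means keeping the current design when actually the new design increases session length.

A Type II error would mean concluding that the new design has no effect on session length (or at least failing to establish that the new design increases session length) when in fact the new design increases session length. Consequence: a genuinely better design is discarded.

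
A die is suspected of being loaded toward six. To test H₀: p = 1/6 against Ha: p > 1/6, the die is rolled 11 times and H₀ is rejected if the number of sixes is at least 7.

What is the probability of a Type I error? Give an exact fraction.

38051/60466176

The Type I error probability is α = P(S ≥ 7) computed under H₀, where S ~ Binomial(11, 1/6).
Adding the binomial terms for j = 7 through 11 with p = 1/6 yields 38051/60466176.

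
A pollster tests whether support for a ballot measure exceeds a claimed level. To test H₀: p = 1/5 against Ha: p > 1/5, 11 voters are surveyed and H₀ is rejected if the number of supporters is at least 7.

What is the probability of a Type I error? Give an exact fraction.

19193/9765625

α = P(reject H₀ | H₀ true) = P(X ≥ 7 | p = 1/5), with X ~ Binomial(11, 1/5).
Adding the binomial terms for j = 7 through 11 with p = 1/5 yields 19193/9765625.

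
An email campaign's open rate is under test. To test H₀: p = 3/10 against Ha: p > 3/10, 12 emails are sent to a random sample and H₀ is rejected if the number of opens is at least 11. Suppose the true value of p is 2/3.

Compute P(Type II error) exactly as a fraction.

502769/531441

Under the alternative p = 2/3, Y ~ Binomial(12, 2/3); β is the probability the test does not reject, P(Y < 11).
Summing C(12,j)·(2/3)^j·(1/3)^{12-j} for j = 0..10 gives 502769/531441.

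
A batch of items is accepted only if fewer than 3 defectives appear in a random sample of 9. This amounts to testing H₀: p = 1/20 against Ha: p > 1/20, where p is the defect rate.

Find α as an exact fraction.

α = P(reject H₀ | H₀ true) = P(S ≥ 3 | p = 1/20), S ~ Binomial(9, 1/20).
α = 1 − P(S ≤ 2) = 1 − 63464893469/64000000000 = 535106531/64000000000.

535106531/64000000000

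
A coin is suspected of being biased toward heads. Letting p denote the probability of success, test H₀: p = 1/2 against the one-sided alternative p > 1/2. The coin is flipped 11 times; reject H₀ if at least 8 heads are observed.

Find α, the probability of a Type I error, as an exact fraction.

Under H₀, S ~ Binomial(11, 1/2), and α = P(S ≥ 8).
P(S ≥ 8) = [C(11,8) + C(11,9) + C(11,10) + C(11,11)] / 2^11 = (165 + 55 + 11 + 1) / 2048 = 232/2048 = 29/256.

29/256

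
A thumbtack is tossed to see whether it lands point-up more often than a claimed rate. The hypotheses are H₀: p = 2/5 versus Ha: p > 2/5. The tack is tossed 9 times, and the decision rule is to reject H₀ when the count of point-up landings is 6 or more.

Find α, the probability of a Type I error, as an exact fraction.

The Type I error probability is α = P(K ≥ 6) computed under H₀, where K ~ Binomial(9, 2/5).
Summing C(9,j)(2/5)^j(3/5)^{9−j} for j = 6,…,9 gives 194048/1953125.

194048/1953125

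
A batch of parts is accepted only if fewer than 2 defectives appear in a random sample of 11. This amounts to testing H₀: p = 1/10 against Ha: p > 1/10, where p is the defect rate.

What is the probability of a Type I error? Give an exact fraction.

1513215599/5000000000

Under H₀, Y ~ Binomial(11, 1/10); the Type I error rate is P(Y ≥ 2).
Computing the lower-tail complement: 1 − 3486784401/5000000000 = 1513215599/5000000000.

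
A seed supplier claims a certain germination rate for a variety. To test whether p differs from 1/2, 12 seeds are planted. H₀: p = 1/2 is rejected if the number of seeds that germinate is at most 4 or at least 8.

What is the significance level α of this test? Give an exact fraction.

397/1024

α = P(X ≤ 4 or X ≥ 8 | p = 1/2), X ~ Binomial(12, 1/2).
The two tails are symmetric, so α = 2·(1 + 12 + 66 + 220 + 495)/2^12 = 1588/4096 = 397/1024.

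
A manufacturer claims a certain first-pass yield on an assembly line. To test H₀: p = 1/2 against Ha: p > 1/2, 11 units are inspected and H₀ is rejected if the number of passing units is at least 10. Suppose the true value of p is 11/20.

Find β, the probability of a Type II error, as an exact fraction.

A Type II error is failing to reject when Ha holds: with p = 11/20, β = P(K ≤ 9).
Summing C(11,j)·(11/20)^j·(9/20)^{11-j} for j = 0..9 gives 20194688329389/20480000000000.

20194688329389/20480000000000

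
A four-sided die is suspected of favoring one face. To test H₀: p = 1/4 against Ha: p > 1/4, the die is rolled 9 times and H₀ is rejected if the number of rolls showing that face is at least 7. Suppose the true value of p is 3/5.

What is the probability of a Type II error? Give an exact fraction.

β = P(fail to reject H₀ | Ha true) = P(Y ≤ 6 | p = 3/5), Y ~ Binomial(9, 3/5).
Summing C(9,j)·(3/5)^j·(2/5)^{9-j} for j = 0..6 gives 1500416/1953125.

1500416/1953125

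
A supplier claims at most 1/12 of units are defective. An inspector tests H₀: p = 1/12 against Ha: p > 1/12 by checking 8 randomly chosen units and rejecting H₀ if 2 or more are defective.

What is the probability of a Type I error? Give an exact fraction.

59725447/429981696

Under H₀, S ~ Binomial(8, 1/12); the Type I error rate is P(S ≥ 2).
Computing the lower-tail complement: 1 − 370256249/429981696 = 59725447/429981696.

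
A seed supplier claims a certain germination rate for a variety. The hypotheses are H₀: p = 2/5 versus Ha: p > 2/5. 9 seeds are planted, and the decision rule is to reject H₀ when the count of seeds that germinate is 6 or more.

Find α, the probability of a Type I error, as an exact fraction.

194048/1953125

The Type I error probability is α = P(S ≥ 6) computed under H₀, where S ~ Binomial(9, 2/5).
Summing C(9,j)(2/5)^j(3/5)^{9−j} for j = 6,…,9 gives 194048/1953125.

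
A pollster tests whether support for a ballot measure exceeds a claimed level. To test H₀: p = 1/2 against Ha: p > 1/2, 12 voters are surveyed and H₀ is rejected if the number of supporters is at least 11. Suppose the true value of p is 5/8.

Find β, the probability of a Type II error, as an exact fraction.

66717523611/68719476736

Under the alternative p = 5/8, S ~ Binomial(12, 5/8); β is the probability the test does not reject, P(S < 11).
Equivalently, β = 1 − P(S ≥ 11) = 66717523611/68719476736.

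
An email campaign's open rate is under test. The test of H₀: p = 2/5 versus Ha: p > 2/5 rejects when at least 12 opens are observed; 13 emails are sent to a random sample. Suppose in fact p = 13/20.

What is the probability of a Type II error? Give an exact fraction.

A Type II error is failing to reject when Ha holds: with p = 13/20, β = P(Y ≤ 11).
Equivalently, β = 1 − P(Y ≥ 12) = 9937124893407747/10240000000000000.

9937124893407747/10240000000000000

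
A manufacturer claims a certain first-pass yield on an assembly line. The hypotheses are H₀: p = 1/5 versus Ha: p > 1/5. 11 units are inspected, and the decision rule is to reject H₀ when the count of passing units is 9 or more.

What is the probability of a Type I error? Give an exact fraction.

37/1953125

α = P(reject H₀ | H₀ true) = P(X ≥ 9 | p = 1/5), with X ~ Binomial(11, 1/5).
P(X ≥ 9) = Σ_{j=9}^{11} C(11,j)·(1/5)^j·(4/5)^{11-j} = 37/1953125.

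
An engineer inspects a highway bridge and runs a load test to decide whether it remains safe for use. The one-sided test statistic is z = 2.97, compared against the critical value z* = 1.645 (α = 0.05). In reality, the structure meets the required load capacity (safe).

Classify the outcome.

The conventional null hypothesis is that the structure meets the required load capacity (safe).
Since z = 2.97 > z* = 1.645, H₀ is rejected.
H₀ is true (actually the structure meets the required load capacity (safe)).
Rejecting a true H₀ is a Type I error.

Type I error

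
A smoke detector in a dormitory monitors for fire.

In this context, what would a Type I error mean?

With the conventional null hypothesis that there is no fire:
A Type I error is rejecting H₀ when H₀ is true.
Here that means sounding the alarm and evacuating the building when actually there is no fire.

A Type I error would mean concluding that there is a fire when in fact there is no fire.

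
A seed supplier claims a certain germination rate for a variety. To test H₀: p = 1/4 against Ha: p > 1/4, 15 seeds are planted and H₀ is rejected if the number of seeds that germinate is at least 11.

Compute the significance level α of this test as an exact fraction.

123841/1073741824

α = P(reject H₀ | H₀ true) = P(X ≥ 11 | p = 1/4), with X ~ Binomial(15, 1/4).
Summing C(15,j)(1/4)^j(3/4)^{15−j} for j = 11,…,15 gives 123841/1073741824.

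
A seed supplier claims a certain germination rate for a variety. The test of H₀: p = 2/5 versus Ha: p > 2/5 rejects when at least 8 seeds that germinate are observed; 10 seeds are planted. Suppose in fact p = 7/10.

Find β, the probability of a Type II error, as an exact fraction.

A Type II error is failing to reject when Ha holds: with p = 7/10, β = P(S ≤ 7).
Equivalently, β = 1 − P(S ≥ 8) = 771521517/1250000000.

771521517/1250000000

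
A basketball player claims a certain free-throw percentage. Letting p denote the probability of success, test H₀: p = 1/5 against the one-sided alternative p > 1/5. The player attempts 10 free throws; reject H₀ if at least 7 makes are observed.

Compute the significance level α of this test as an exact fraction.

8441/9765625

Under H₀, Y ~ Binomial(10, 1/5), and α = P(Y ≥ 7).
Summing C(10,j)(1/5)^j(4/5)^{10−j} for j = 7,…,10 gives 8441/9765625.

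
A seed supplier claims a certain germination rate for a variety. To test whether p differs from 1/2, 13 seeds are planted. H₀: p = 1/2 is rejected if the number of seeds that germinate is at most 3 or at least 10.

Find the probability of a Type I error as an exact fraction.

189/2048

Under H₀, S ~ Binomial(13, 1/2); α is the probability of landing in either tail, P(S ≤ 3) + P(S ≥ 10).
By symmetry, α = 2·P(S ≤ 3) = 2·(1 + 13 + 78 + 286)/8192 = 756/8192 = 189/2048.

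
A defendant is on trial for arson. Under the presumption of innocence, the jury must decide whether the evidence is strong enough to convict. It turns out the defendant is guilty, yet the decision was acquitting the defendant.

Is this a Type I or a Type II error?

Type II error

The null hypothesis here is that the defendant is innocent.
'Acquitting the defendant' corresponds to failing to reject H₀.
H₀ was not rejected but H₀ is false — a Type II error (false negative).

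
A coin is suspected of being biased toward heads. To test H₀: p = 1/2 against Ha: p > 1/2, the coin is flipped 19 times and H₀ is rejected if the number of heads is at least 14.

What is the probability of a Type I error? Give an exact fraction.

2083/65536

Under H₀, X ~ Binomial(19, 1/2), and α = P(X ≥ 14).
Summing the upper tail: (11628 + 3876 + 969 + 171 + 19 + 1) / 2^19 = 16664/524288 = 2083/65536.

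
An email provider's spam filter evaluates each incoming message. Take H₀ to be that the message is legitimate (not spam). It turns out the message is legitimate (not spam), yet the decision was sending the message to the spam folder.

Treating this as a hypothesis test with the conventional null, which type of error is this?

Type I error

'Sending the message to the spam folder' corresponds to rejecting H₀.
H₀ was rejected but H₀ is true — a Type I error (false positive).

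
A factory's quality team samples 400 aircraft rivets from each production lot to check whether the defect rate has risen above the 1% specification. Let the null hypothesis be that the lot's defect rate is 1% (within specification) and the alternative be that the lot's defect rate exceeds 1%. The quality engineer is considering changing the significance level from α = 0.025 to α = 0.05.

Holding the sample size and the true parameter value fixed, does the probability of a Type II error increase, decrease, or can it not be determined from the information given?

Relaxing α lowers the evidence threshold; under Ha, outcomes that previously fell short now trigger rejection.

It decreases.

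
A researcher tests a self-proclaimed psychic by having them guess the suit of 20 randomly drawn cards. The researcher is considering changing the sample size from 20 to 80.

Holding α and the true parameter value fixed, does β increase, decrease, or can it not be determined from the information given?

It decreases.

Increasing n separates the H₀ and Ha sampling distributions, so under Ha fewer outcomes land in the acceptance region.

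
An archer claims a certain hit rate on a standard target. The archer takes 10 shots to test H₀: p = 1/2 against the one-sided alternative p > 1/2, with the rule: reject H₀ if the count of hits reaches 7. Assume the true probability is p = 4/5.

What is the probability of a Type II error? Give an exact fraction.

1180409/9765625

A Type II error is failing to reject when Ha holds: with p = 4/5, β = P(K ≤ 6).
Equivalently, β = 1 − P(K ≥ 7) = 1180409/9765625.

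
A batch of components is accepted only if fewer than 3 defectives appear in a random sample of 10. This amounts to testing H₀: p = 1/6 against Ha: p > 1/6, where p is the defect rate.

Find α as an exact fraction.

α = P(reject H₀ | H₀ true) = P(Y ≥ 3 | p = 1/6), Y ~ Binomial(10, 1/6).
Computing the lower-tail complement: 1 − 1953125/2519424 = 566299/2519424.

566299/2519424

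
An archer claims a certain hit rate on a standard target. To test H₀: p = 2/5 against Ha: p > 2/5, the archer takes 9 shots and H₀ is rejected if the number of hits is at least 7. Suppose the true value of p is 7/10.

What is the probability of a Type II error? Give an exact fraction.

268584417/500000000

Under the alternative p = 7/10, S ~ Binomial(9, 7/10); β is the probability the test does not reject, P(S < 7).
Equivalently, β = 1 − P(S ≥ 7) = 268584417/500000000.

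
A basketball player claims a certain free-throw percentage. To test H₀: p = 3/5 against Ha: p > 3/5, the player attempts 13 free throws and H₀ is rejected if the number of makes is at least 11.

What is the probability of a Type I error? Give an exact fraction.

The Type I error probability is α = P(K ≥ 11) computed under H₀, where K ~ Binomial(13, 3/5).
Summing C(13,j)(3/5)^j(2/5)^{13−j} for j = 11,…,13 gives 70681653/1220703125.

70681653/1220703125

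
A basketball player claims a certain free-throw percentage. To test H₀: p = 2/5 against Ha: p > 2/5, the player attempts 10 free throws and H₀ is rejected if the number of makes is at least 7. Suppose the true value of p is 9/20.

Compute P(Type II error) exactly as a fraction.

A Type II error is failing to reject when Ha holds: with p = 9/20, β = P(K ≤ 6).
Adding the binomial probabilities P(K=0)+…+P(K=6) at p = 9/20 gives 2298892939321/2560000000000.

2298892939321/2560000000000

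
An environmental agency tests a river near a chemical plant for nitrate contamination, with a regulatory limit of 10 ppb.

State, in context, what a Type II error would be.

A Type II error would mean concluding that the nitrate concentration is at or below 10 ppb (safe) (or at least failing to establish that the nitrate concentration exceeds 10 ppb) when in fact the nitrate concentration exceeds 10 ppb.

With the conventional null hypothesis that the nitrate concentration is at or below 10 ppb (safe):
A Type II error is failing to reject H₀ when H₀ is false.
Here that means certifying the site as safe when actually the nitrate concentration exceeds 10 ppb.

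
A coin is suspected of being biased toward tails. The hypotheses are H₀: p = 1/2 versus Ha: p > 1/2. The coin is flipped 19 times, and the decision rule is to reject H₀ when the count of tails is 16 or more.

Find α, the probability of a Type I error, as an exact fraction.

α = P(reject H₀ | H₀ true) = P(Y ≥ 16 | p = 1/2), with Y ~ Binomial(19, 1/2).
That's C(19,16) + C(19,17) + C(19,18) + C(19,19) over 2^19, i.e. (969 + 171 + 19 + 1)/524288 = 1160/524288 = 145/65536.

145/65536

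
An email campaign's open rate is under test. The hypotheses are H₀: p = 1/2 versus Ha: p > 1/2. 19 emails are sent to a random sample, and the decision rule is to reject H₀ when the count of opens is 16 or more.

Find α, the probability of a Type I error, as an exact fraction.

α = P(reject H₀ | H₀ true) = P(Y ≥ 16 | p = 1/2), with Y ~ Binomial(19, 1/2).
That's C(19,16) + C(19,17) + C(19,18) + C(19,19) over 2^19, i.e. (969 + 171 + 19 + 1)/524288 = 1160/524288 = 145/65536.

145/65536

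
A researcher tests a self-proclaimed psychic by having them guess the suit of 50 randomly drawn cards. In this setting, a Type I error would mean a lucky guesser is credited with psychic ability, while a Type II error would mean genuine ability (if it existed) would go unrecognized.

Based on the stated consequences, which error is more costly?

The Type I consequence (a lucky guesser is credited with psychic ability) is more severe than the Type II consequence (genuine ability (if it existed) would go unrecognized).

Type I error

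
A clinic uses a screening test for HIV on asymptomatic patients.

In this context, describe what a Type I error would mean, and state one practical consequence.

With the conventional null hypothesis that the patient does not have HIV:
A Type I error is rejecting H₀ when H₀ is true.
Here that means flagging the patient as positive and ordering follow-up testing when actually the patient does not have HIV.

A Type I error would mean concluding that the patient has HIV when in fact the patient does not have HIV. Consequence: a healthy patient suffers needless anxiety and the cost of confirmatory testing.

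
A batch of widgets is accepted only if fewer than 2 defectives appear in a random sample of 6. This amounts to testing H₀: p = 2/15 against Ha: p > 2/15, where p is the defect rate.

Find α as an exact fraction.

84332/455625

Under H₀, S ~ Binomial(6, 2/15); the Type I error rate is P(S ≥ 2).
α = 1 − P(S ≤ 1) = 1 − 371293/455625 = 84332/455625.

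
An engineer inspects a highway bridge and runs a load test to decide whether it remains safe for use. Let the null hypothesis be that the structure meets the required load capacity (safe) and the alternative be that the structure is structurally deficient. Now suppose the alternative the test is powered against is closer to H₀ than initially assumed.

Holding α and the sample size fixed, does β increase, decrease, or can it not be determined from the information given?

When the true parameter is near the null value, the test has a harder time distinguishing Ha from H₀.

It increases.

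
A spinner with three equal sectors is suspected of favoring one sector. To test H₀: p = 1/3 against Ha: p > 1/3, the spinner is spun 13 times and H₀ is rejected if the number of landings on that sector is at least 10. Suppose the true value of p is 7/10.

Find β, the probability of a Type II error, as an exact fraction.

579394354239/1000000000000

A Type II error is failing to reject when Ha holds: with p = 7/10, β = P(Y ≤ 9).
Summing C(13,j)·(7/10)^j·(3/10)^{13-j} for j = 0..9 gives 579394354239/1000000000000.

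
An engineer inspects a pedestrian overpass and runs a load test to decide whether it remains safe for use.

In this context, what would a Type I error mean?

With the conventional null hypothesis that the structure meets the required load capacity (safe):
A Type I error is rejecting H₀ when H₀ is true.
Here that means closing the structure for repairs when actually the structure meets the required load capacity (safe).

A Type I error would mean concluding that the structure is structurally deficient when in fact the structure meets the required load capacity (safe).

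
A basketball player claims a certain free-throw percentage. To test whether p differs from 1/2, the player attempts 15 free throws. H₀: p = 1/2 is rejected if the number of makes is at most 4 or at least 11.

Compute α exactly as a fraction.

1941/16384

Under H₀, Y ~ Binomial(15, 1/2); α is the probability of landing in either tail, P(Y ≤ 4) + P(Y ≥ 11).
By symmetry, α = 2·P(Y ≤ 4) = 2·(1 + 15 + 105 + 455 + 1365)/32768 = 3882/32768 = 1941/16384.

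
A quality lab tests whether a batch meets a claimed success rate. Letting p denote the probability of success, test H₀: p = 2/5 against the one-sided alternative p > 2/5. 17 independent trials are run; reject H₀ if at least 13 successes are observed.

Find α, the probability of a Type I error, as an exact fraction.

α = P(reject H₀ | H₀ true) = P(K ≥ 13 | p = 2/5), with K ~ Binomial(17, 2/5).
Adding the binomial terms for j = 13 through 17 with p = 2/5 yields 384729088/152587890625.

384729088/152587890625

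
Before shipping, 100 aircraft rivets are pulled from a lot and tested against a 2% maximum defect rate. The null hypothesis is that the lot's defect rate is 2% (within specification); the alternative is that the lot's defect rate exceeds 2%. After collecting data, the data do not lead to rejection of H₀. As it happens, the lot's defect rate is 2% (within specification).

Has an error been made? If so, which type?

The test retained a true H₀ — the decision matches the true state.

No error — this is a correct decision.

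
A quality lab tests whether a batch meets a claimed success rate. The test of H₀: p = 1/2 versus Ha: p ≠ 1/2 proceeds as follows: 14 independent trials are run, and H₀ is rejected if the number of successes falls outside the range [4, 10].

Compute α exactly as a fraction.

235/4096

α = P(K ≤ 3 or K ≥ 11 | p = 1/2), K ~ Binomial(14, 1/2).
The two tails are symmetric, so α = 2·(1 + 14 + 91 + 364)/2^14 = 940/16384 = 235/4096.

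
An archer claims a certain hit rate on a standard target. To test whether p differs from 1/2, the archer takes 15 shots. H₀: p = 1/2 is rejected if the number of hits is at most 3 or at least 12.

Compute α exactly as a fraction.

9/256

α = P(X ≤ 3 or X ≥ 12 | p = 1/2), X ~ Binomial(15, 1/2).
The two tails are symmetric, so α = 2·(1 + 15 + 105 + 455)/2^15 = 1152/32768 = 9/256.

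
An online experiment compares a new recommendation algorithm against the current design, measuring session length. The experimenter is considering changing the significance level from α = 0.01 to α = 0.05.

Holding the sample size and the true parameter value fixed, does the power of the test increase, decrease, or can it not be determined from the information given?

It increases.

A larger α widens the rejection region, so when the alternative is true more outcomes lead to rejection — failing to reject becomes less likely.
Since power = 1 − β and β decreases, power increases.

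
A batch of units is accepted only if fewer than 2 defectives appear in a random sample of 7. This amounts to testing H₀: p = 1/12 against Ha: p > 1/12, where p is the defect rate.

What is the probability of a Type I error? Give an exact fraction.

219095/1990656

The significance level is the probability, assuming p = 1/12, of seeing 2 or more defectives in 7 draws.
α = 1 − P(K ≤ 1) = 1 − 1771561/1990656 = 219095/1990656.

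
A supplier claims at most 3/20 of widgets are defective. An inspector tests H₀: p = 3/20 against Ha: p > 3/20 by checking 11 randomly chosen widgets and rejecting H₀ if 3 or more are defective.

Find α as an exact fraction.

9059861222307/40960000000000

α = P(reject H₀ | H₀ true) = P(S ≥ 3 | p = 3/20), S ~ Binomial(11, 3/20).
Computing the lower-tail complement: 1 − 31900138777693/40960000000000 = 9059861222307/40960000000000.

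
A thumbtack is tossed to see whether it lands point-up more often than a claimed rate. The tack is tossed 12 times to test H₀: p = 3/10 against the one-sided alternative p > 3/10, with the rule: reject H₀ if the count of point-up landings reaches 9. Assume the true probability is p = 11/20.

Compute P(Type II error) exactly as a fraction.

709043757719553/819200000000000

Under the alternative p = 11/20, Y ~ Binomial(12, 11/20); β is the probability the test does not reject, P(Y < 9).
Equivalently, β = 1 − P(Y ≥ 9) = 709043757719553/819200000000000.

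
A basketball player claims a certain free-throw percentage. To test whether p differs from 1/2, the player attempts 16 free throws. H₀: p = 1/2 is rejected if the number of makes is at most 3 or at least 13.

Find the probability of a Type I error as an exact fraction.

697/32768

α = P(Y ≤ 3 or Y ≥ 13 | p = 1/2), Y ~ Binomial(16, 1/2).
Each tail has probability (1 + 16 + 120 + 560)/65536; doubling gives α = 1394/65536 = 697/32768.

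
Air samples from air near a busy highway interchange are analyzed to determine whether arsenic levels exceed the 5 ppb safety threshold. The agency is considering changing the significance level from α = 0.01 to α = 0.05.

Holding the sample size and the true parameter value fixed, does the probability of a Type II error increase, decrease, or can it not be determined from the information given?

It decreases.

With a larger α the critical value moves toward the center, so more of the Ha sampling distribution lies in the rejection region.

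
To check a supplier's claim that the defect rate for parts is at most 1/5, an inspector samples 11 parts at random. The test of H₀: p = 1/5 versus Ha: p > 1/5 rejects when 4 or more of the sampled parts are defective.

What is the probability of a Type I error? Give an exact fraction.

The significance level is the probability, assuming p = 1/5, of seeing 4 or more defectives in 11 draws.
α = 1 − P(S ≤ 3) = 1 − 65536/78125 = 12589/78125.

12589/78125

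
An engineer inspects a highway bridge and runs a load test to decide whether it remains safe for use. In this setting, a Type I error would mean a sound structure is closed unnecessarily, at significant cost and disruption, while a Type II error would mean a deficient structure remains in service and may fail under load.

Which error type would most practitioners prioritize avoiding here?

The Type II consequence (a deficient structure remains in service and may fail under load) is more severe than the Type I consequence (a sound structure is closed unnecessarily, at significant cost and disruption).

Type II error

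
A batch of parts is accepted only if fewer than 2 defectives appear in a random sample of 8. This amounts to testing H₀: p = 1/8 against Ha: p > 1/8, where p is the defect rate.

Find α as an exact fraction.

4424071/16777216

α = P(reject H₀ | H₀ true) = P(K ≥ 2 | p = 1/8), K ~ Binomial(8, 1/8).
Via the complement, α = 1 − Σ_{j=0}^{1} C(8,j)(1/8)^j(7/8)^{8-j} = 4424071/16777216.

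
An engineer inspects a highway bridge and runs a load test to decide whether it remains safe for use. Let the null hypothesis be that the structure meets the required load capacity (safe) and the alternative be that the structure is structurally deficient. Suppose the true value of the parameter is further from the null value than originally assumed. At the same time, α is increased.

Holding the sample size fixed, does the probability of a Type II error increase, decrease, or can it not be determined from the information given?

A larger true effect moves the Ha sampling distribution further from the H₀ critical value, making rejection more likely when Ha is true. A larger α widens the rejection region, so when the alternative is true more outcomes lead to rejection — failing to reject becomes less likely. Both changes push β in the same direction.

It decreases.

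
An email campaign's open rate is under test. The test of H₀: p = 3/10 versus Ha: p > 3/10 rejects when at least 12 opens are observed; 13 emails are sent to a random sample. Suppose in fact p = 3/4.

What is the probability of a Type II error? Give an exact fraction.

3662863/4194304

Under the alternative p = 3/4, S ~ Binomial(13, 3/4); β is the probability the test does not reject, P(S < 12).
Summing C(13,j)·(3/4)^j·(1/4)^{13-j} for j = 0..11 gives 3662863/4194304.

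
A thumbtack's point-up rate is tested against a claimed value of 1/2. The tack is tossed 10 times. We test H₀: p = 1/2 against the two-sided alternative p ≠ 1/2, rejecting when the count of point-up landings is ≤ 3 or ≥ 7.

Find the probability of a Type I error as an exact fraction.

Under H₀, S ~ Binomial(10, 1/2); α is the probability of landing in either tail, P(S ≤ 3) + P(S ≥ 7).
By symmetry, α = 2·P(S ≤ 3) = 2·(1 + 10 + 45 + 120)/1024 = 352/1024 = 11/32.

11/32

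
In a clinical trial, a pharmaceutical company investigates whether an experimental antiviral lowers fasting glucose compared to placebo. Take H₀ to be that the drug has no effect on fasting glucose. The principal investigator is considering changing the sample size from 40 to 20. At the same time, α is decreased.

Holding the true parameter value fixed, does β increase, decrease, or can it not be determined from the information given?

It increases.

With less data the test statistic is noisier; under Ha, more outcomes land inside the acceptance region. A smaller α moves the rejection region further into the tail. With the alternative true, more outcomes now fall outside the rejection region, so failing to reject becomes more likely. Both changes push β in the same direction.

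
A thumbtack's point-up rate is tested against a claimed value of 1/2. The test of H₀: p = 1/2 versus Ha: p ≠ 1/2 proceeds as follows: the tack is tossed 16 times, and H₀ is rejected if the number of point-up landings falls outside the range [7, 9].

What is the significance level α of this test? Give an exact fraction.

14893/32768

The significance level is the null-hypothesis probability of the rejection region {≤6} ∪ {≥10}.
Each tail has probability (1 + 16 + 120 + 560 + 1820 + 4368 + 8008)/65536; doubling gives α = 29786/65536 = 14893/32768.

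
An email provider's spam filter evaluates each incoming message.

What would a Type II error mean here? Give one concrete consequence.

With the conventional null hypothesis that the message is legitimate (not spam):
A Type II error is failing to reject H₀ when H₀ is false.
Here that means delivering the message to the inbox when actually the message is spam.

A Type II error would mean concluding that the message is legitimate (not spam) (or at least failing to establish that the message is spam) when in fact the message is spam. Consequence: spam reaches the user's inbox.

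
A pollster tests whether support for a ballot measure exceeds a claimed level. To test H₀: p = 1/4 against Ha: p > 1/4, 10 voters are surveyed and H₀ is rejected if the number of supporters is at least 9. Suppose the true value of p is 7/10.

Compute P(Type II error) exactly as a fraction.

8506916541/10000000000

Under the alternative p = 7/10, Y ~ Binomial(10, 7/10); β is the probability the test does not reject, P(Y < 9).
Equivalently, β = 1 − P(Y ≥ 9) = 8506916541/10000000000.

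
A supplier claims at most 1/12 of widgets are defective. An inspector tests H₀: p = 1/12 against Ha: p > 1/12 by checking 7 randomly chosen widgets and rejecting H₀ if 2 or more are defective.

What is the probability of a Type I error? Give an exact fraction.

219095/1990656

Under H₀, S ~ Binomial(7, 1/12); the Type I error rate is P(S ≥ 2).
α = 1 − P(S ≤ 1) = 1 − 1771561/1990656 = 219095/1990656.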